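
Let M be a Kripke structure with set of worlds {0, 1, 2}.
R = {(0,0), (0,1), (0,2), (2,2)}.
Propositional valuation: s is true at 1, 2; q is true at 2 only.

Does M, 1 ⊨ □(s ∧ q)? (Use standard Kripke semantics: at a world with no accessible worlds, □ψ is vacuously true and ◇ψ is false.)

Yes

At 1: no accessible worlds, so □(s ∧ q) holds vacuously.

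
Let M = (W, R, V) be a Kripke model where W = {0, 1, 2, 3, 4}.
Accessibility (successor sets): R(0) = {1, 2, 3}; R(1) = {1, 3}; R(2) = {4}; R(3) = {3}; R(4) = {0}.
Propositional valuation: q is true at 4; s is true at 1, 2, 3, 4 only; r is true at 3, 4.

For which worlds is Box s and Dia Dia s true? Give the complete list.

0, 1, 3

Recall that Box ψ holds at a world iff ψ holds at every accessible world, and Dia ψ holds iff ψ holds at some accessible world.
Let φ = Box s and Dia Dia s. Evaluate φ at each world:
  0 (successors {1, 2, 3}): φ is true.
  1 (successors {1, 3}): φ is true.
  2 (successors {4}): φ is false.
  3 (successors {3}): φ is true.
  4 (successors {0}): φ is false.
For instance, at 2:
  At 2: Box s is true, Dia Dia s is false, so Box s and Dia Dia s is false.
    At 2: Box s requires s at every successor {4}.
      At 4: s is true.
    So Box s is true at 2.
    At 2: Dia Dia s requires Dia s at some successor in {4}.
      At 4: Dia s is false.
    So Dia Dia s is false at 2.
Satisfying worlds: {0, 1, 3}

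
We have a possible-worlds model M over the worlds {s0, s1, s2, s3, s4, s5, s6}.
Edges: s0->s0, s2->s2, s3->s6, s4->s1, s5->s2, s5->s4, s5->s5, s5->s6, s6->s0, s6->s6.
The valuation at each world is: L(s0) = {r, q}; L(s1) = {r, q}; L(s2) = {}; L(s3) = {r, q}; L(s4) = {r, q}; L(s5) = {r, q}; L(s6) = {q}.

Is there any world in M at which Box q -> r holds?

Yes

Recall that Box ψ holds at a world iff ψ holds at every accessible world, and Dia ψ holds iff ψ holds at some accessible world.
Let φ = Box q -> r. Evaluate φ at each world:
  s0 (successors {s0}): φ is true.
  s1 (successors ∅): φ is true.
  s2 (successors {s2}): φ is true.
  s3 (successors {s6}): φ is true.
  s4 (successors {s1}): φ is true.
  s5 (successors {s2, s4, s5, s6}): φ is true.
  s6 (successors {s0, s6}): φ is false.
Detail at s0 (witness):
  At s0: Box q is true, r is true, so Box q -> r is true.
    At s0: Box q requires q at every successor {s0}.
      At s0: q is true.
    So Box q is true at s0.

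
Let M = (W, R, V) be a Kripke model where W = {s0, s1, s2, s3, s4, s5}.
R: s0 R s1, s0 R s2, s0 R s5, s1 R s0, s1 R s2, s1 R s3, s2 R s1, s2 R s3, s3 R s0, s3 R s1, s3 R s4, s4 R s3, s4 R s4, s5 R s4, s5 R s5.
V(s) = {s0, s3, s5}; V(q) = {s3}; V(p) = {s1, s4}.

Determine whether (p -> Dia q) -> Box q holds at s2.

No

At s2: p -> Dia q is true, Box q is false, so (p -> Dia q) -> Box q is false.
  At s2: p is false, Dia q is true, so p -> Dia q is true.
    At s2: Dia q requires q at some successor in {s1, s3}.
      q holds at s3, so Dia q is true at s2.
  At s2: Box q requires q at every successor {s1, s3}.
    q fails at s1, so Box q is false at s2.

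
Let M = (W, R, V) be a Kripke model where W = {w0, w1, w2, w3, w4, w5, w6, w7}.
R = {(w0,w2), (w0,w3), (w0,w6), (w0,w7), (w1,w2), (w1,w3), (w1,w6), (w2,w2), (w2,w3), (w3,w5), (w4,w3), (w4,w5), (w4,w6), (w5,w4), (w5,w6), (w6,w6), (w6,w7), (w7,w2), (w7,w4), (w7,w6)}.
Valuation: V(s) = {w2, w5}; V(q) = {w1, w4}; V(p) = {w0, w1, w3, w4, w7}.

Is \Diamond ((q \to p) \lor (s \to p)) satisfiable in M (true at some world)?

Recall that \Diamond ψ holds at a world iff ψ holds at some accessible world.
Let φ = \Diamond ((q \to p) \lor (s \to p)). Evaluate φ at each world:
  w0 (successors {w2, w3, w6, w7}): φ is true.
  w1 (successors {w2, w3, w6}): φ is true.
  w2 (successors {w2, w3}): φ is true.
  w3 (successors {w5}): φ is true.
  w4 (successors {w3, w5, w6}): φ is true.
  w5 (successors {w4, w6}): φ is true.
  w6 (successors {w6, w7}): φ is true.
  w7 (successors {w2, w4, w6}): φ is true.
Detail at w0 (witness):
  At w0: \Diamond ((q \to p) \lor (s \to p)) requires (q \to p) \lor (s \to p) at some successor in {w2, w3, w6, w7}.
    (q \to p) \lor (s \to p) holds at w2, so \Diamond ((q \to p) \lor (s \to p)) is true at w0.

Yes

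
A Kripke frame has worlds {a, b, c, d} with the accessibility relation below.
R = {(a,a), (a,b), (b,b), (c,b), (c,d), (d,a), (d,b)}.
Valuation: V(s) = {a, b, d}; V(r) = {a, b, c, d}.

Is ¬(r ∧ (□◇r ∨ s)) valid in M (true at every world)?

No

Let φ = ¬(r ∧ (□◇r ∨ s)). Evaluate φ at each world:
  a (successors {a, b}): φ is false.
  b (successors {b}): φ is false.
  c (successors {b, d}): φ is false.
  d (successors {a, b}): φ is false.
Detail at a (counterexample):
  At a: r ∧ (□◇r ∨ s) is true, so ¬(r ∧ (□◇r ∨ s)) is false.
    At a: r is true, □◇r ∨ s is true, so r ∧ (□◇r ∨ s) is true.
      At a: □◇r is true, s is true, so □◇r ∨ s is true.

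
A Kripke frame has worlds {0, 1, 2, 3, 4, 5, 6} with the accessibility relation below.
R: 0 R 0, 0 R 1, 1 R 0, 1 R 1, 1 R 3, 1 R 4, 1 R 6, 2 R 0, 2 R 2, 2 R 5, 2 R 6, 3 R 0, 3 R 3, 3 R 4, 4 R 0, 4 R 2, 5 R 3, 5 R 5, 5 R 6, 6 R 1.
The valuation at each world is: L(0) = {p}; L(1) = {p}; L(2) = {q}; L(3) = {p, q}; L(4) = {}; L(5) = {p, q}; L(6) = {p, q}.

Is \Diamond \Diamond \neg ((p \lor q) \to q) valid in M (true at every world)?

Yes

Let φ = \Diamond \Diamond \neg ((p \lor q) \to q). Evaluate φ at each world:
  0 (successors {0, 1}): φ is true.
  1 (successors {0, 1, 3, 4, 6}): φ is true.
  2 (successors {0, 2, 5, 6}): φ is true.
  3 (successors {0, 3, 4}): φ is true.
  4 (successors {0, 2}): φ is true.
  5 (successors {3, 5, 6}): φ is true.
  6 (successors {1}): φ is true.
For instance, at 3:
  At 3: \Diamond \Diamond \neg ((p \lor q) \to q) requires \Diamond \neg ((p \lor q) \to q) at some successor in {0, 3, 4}.
    \Diamond \neg ((p \lor q) \to q) holds at 0, so \Diamond \Diamond \neg ((p \lor q) \to q) is true at 3.
      At 0: \Diamond \neg ((p \lor q) \to q) requires \neg ((p \lor q) \to q) at some successor in {0, 1}.
        \neg ((p \lor q) \to q) holds at 0, so \Diamond \neg ((p \lor q) \to q) is true at 0.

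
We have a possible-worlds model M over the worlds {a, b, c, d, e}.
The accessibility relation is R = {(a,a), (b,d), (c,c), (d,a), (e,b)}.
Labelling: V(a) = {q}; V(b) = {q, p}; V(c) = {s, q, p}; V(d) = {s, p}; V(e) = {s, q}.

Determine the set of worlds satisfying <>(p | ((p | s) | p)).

Let φ = <>(p | ((p | s) | p)). Evaluate φ at each world:
  a (successors {a}): φ is false.
  b (successors {d}): φ is true.
  c (successors {c}): φ is true.
  d (successors {a}): φ is false.
  e (successors {b}): φ is true.
For instance, at c:
  At c: <>(p | ((p | s) | p)) requires p | ((p | s) | p) at some successor in {c}.
    p | ((p | s) | p) holds at c, so <>(p | ((p | s) | p)) is true at c.
Satisfying worlds: {b, c, e}

b, c, e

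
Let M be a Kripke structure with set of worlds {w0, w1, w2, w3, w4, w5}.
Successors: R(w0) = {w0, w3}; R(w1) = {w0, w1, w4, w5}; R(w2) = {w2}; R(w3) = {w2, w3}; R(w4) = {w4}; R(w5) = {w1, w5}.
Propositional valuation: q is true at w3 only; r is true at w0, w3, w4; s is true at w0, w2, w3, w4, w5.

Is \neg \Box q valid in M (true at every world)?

Yes

Recall that \Box ψ holds at a world iff ψ holds at every accessible world, and \Diamond ψ holds iff ψ holds at some accessible world.
Let φ = \neg \Box q. Evaluate φ at each world:
  w0 (successors {w0, w3}): φ is true.
  w1 (successors {w0, w1, w4, w5}): φ is true.
  w2 (successors {w2}): φ is true.
  w3 (successors {w2, w3}): φ is true.
  w4 (successors {w4}): φ is true.
  w5 (successors {w1, w5}): φ is true.
For instance, at w4:
  At w4: \Box q is false, so \neg \Box q is true.
    At w4: \Box q requires q at every successor {w4}.
      q fails at w4, so \Box q is false at w4.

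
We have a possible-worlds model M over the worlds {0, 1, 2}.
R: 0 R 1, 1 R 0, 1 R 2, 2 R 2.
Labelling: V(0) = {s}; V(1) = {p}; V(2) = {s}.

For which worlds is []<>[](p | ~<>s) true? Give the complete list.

0

Let φ = []<>[](p | ~<>s). Evaluate φ at each world:
  0 (successors {1}): φ is true.
  1 (successors {0, 2}): φ is false.
  2 (successors {2}): φ is false.
For instance, at 1:
  At 1: []<>[](p | ~<>s) requires <>[](p | ~<>s) at every successor {0, 2}.
    <>[](p | ~<>s) fails at 0, so []<>[](p | ~<>s) is false at 1.
      At 0: <>[](p | ~<>s) requires [](p | ~<>s) at some successor in {1}.
        At 1: [](p | ~<>s) is false.
      So <>[](p | ~<>s) is false at 0.
Satisfying worlds: {0}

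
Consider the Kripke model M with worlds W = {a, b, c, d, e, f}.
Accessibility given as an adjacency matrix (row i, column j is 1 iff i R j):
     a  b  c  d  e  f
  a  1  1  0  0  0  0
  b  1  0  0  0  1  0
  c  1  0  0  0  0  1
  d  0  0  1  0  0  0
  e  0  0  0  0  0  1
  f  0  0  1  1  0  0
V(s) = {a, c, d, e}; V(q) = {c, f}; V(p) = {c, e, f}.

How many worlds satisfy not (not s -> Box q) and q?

1

Let φ = not (not s -> Box q) and q. Evaluate φ at each world:
  a (successors {a, b}): φ is false.
  b (successors {a, e}): φ is false.
  c (successors {a, f}): φ is false.
  d (successors {c}): φ is false.
  e (successors {f}): φ is false.
  f (successors {c, d}): φ is true.
For instance, at f:
  At f: not (not s -> Box q) is true, q is true, so not (not s -> Box q) and q is true.
    At f: not s -> Box q is false, so not (not s -> Box q) is true.
      At f: not s is true, Box q is false, so not s -> Box q is false.
Satisfying worlds: {f}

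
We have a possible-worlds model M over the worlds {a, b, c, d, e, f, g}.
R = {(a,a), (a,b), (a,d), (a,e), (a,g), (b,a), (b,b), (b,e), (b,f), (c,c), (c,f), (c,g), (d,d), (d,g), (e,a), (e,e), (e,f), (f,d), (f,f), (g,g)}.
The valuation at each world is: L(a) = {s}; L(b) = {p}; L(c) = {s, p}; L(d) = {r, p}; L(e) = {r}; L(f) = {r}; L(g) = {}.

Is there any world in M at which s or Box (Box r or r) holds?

Let φ = s or Box (Box r or r). Evaluate φ at each world:
  a (successors {a, b, d, e, g}): φ is true.
  b (successors {a, b, e, f}): φ is false.
  c (successors {c, f, g}): φ is true.
  d (successors {d, g}): φ is false.
  e (successors {a, e, f}): φ is false.
  f (successors {d, f}): φ is true.
  g (successors {g}): φ is false.
Detail at a (witness):
  At a: s is true, Box (Box r or r) is false, so s or Box (Box r or r) is true.
    At a: Box (Box r or r) requires Box r or r at every successor {a, b, d, e, g}.
      Box r or r fails at a, so Box (Box r or r) is false at a.

Yes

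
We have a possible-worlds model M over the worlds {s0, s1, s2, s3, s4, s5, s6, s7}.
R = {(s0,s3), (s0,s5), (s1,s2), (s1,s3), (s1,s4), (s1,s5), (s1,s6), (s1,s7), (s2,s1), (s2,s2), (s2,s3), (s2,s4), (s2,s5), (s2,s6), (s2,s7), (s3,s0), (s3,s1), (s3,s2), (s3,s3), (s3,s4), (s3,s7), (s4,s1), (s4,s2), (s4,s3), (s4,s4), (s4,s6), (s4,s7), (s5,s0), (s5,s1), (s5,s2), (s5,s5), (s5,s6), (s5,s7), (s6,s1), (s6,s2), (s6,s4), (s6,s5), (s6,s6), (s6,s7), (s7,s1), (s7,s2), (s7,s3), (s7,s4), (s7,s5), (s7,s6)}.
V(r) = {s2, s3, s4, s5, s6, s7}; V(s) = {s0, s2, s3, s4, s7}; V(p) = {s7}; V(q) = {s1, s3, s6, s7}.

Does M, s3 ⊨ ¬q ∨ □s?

No

At s3: ¬q is false, □s is false, so ¬q ∨ □s is false.
  At s3: □s requires s at every successor {s0, s1, s2, s3, s4, s7}.
    s fails at s1, so □s is false at s3.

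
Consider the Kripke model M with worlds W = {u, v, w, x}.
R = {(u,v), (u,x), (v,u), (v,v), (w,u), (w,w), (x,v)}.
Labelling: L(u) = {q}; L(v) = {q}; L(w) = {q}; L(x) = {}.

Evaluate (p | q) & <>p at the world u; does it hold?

No

Recall that <>ψ holds at a world iff ψ holds at some accessible world.
At u: p | q is true, <>p is false, so (p | q) & <>p is false.
  At u: <>p requires p at some successor in {v, x}.
    At v: p is false.
    At x: p is false.
  So <>p is false at u.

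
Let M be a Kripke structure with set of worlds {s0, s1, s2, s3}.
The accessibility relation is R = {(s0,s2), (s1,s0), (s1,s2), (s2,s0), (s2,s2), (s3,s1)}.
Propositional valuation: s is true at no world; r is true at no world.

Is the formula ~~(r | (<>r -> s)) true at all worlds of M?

Let φ = ~~(r | (<>r -> s)). Evaluate φ at each world:
  s0 (successors {s2}): φ is true.
  s1 (successors {s0, s2}): φ is true.
  s2 (successors {s0, s2}): φ is true.
  s3 (successors {s1}): φ is true.
For instance, at s2:
  At s2: ~(r | (<>r -> s)) is false, so ~~(r | (<>r -> s)) is true.
    At s2: r | (<>r -> s) is true, so ~(r | (<>r -> s)) is false.
      At s2: r is false, <>r -> s is true, so r | (<>r -> s) is true.

Yes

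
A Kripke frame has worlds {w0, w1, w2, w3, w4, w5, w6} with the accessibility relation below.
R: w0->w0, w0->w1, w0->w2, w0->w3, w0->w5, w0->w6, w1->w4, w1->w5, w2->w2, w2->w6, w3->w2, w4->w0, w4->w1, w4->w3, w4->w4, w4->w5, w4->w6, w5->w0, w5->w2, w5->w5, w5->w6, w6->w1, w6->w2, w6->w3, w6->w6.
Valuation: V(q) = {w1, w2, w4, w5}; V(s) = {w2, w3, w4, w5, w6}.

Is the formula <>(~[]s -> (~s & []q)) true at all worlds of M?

No

Recall that []ψ holds at a world iff ψ holds at every accessible world, and <>ψ holds iff ψ holds at some accessible world.
Let φ = <>(~[]s -> (~s & []q)). Evaluate φ at each world:
  w0 (successors {w0, w1, w2, w3, w5, w6}): φ is true.
  w1 (successors {w4, w5}): φ is false.
  w2 (successors {w2, w6}): φ is true.
  w3 (successors {w2}): φ is true.
  w4 (successors {w0, w1, w3, w4, w5, w6}): φ is true.
  w5 (successors {w0, w2, w5, w6}): φ is true.
  w6 (successors {w1, w2, w3, w6}): φ is true.
Detail at w1 (counterexample):
  At w1: <>(~[]s -> (~s & []q)) requires ~[]s -> (~s & []q) at some successor in {w4, w5}.
    At w4: ~[]s -> (~s & []q) is false.
    At w5: ~[]s -> (~s & []q) is false.
  So <>(~[]s -> (~s & []q)) is false at w1.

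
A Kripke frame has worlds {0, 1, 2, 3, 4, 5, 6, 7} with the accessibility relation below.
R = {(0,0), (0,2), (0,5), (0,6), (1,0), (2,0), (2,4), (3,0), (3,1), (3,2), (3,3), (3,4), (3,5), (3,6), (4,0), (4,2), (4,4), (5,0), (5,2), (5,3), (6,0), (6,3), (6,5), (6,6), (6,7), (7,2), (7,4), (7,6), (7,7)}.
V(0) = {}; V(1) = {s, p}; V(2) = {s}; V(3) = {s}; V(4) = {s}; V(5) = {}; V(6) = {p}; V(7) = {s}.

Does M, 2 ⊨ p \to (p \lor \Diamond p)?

Recall that \Diamond ψ holds at a world iff ψ holds at some accessible world.
At 2: p is false, p \lor \Diamond p is false, so p \to (p \lor \Diamond p) is true.
  At 2: p is false, \Diamond p is false, so p \lor \Diamond p is false.
    At 2: \Diamond p requires p at some successor in {0, 4}.
      At 0: p is false.
      At 4: p is false.
    So \Diamond p is false at 2.

Yes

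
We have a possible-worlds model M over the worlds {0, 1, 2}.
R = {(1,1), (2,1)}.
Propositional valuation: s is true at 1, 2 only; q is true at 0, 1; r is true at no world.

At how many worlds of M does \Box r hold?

1

Let φ = \Box r. Evaluate φ at each world:
  0 (successors ∅): φ is true.
  1 (successors {1}): φ is false.
  2 (successors {1}): φ is false.
For instance, at 1:
  At 1: \Box r requires r at every successor {1}.
    r fails at 1, so \Box r is false at 1.
Satisfying worlds: {0}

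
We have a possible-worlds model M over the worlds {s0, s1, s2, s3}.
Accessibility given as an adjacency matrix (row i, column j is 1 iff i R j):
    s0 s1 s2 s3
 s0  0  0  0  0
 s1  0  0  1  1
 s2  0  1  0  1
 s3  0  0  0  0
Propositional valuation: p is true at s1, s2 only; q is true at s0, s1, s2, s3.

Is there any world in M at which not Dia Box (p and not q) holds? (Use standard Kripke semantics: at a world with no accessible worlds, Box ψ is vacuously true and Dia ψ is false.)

Recall that Box ψ holds at a world iff ψ holds at every accessible world, and Dia ψ holds iff ψ holds at some accessible world.
Let φ = not Dia Box (p and not q). Evaluate φ at each world:
  s0 (successors ∅): φ is true.
  s1 (successors {s2, s3}): φ is false.
  s2 (successors {s1, s3}): φ is false.
  s3 (successors ∅): φ is true.
Detail at s0 (witness):
  At s0: Dia Box (p and not q) is false, so not Dia Box (p and not q) is true.
    At s0: no accessible worlds, so Dia Box (p and not q) is false.

Yes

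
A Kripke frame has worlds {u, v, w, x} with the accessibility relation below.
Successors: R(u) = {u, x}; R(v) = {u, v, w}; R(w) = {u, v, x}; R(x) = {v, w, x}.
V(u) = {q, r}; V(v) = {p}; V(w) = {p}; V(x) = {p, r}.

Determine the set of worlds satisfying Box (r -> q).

v

Recall that Box ψ holds at a world iff ψ holds at every accessible world, and Dia ψ holds iff ψ holds at some accessible world.
Let φ = Box (r -> q). Evaluate φ at each world:
  u (successors {u, x}): φ is false.
  v (successors {u, v, w}): φ is true.
  w (successors {u, v, x}): φ is false.
  x (successors {v, w, x}): φ is false.
For instance, at w:
  At w: Box (r -> q) requires r -> q at every successor {u, v, x}.
    r -> q fails at x, so Box (r -> q) is false at w.
Satisfying worlds: {v}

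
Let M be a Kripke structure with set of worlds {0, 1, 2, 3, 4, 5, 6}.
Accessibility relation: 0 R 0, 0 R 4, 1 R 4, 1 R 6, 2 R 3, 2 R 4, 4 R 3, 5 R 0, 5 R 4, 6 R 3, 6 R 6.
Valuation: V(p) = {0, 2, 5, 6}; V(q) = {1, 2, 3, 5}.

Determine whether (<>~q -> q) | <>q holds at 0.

No

At 0: <>~q -> q is false, <>q is false, so (<>~q -> q) | <>q is false.
  At 0: <>~q is true, q is false, so <>~q -> q is false.
    At 0: <>~q requires ~q at some successor in {0, 4}.
      ~q holds at 0, so <>~q is true at 0.
  At 0: <>q requires q at some successor in {0, 4}.
    At 0: q is false.
    At 4: q is false.
  So <>q is false at 0.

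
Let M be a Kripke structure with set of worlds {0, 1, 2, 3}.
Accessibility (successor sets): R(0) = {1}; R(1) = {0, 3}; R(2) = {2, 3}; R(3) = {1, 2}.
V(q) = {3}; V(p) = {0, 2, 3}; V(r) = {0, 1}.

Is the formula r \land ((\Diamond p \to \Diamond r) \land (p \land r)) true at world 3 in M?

No

At 3: r is false, (\Diamond p \to \Diamond r) \land (p \land r) is false, so r \land ((\Diamond p \to \Diamond r) \land (p \land r)) is false.
  At 3: \Diamond p \to \Diamond r is true, p \land r is false, so (\Diamond p \to \Diamond r) \land (p \land r) is false.
    At 3: \Diamond p is true, \Diamond r is true, so \Diamond p \to \Diamond r is true.
      At 3: \Diamond p requires p at some successor in {1, 2}.
        p holds at 2, so \Diamond p is true at 3.
      At 3: \Diamond r requires r at some successor in {1, 2}.
        r holds at 1, so \Diamond r is true at 3.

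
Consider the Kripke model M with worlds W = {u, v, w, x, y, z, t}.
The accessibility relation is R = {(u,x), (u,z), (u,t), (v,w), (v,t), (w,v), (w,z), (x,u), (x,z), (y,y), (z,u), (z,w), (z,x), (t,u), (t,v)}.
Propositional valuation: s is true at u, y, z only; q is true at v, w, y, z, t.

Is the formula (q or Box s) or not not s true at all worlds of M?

Yes

Recall that Box ψ holds at a world iff ψ holds at every accessible world, and Dia ψ holds iff ψ holds at some accessible world.
Let φ = (q or Box s) or not not s. Evaluate φ at each world:
  u (successors {x, z, t}): φ is true.
  v (successors {w, t}): φ is true.
  w (successors {v, z}): φ is true.
  x (successors {u, z}): φ is true.
  y (successors {y}): φ is true.
  z (successors {u, w, x}): φ is true.
  t (successors {u, v}): φ is true.
For instance, at y:
  At y: q or Box s is true, not not s is true, so (q or Box s) or not not s is true.
    At y: q is true, Box s is true, so q or Box s is true.
      At y: Box s requires s at every successor {y}.
        At y: s is true.
      So Box s is true at y.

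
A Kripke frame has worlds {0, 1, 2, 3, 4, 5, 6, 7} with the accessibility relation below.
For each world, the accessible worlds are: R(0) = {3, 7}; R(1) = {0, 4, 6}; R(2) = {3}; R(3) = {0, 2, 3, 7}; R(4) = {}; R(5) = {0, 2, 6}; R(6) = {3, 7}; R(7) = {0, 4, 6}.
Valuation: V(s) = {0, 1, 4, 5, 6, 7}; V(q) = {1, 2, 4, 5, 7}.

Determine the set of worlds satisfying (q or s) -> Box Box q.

3, 4

Let φ = (q or s) -> Box Box q. Evaluate φ at each world:
  0 (successors {3, 7}): φ is false.
  1 (successors {0, 4, 6}): φ is false.
  2 (successors {3}): φ is false.
  3 (successors {0, 2, 3, 7}): φ is true.
  4 (successors ∅): φ is true.
  5 (successors {0, 2, 6}): φ is false.
  6 (successors {3, 7}): φ is false.
  7 (successors {0, 4, 6}): φ is false.
For instance, at 1:
  At 1: q or s is true, Box Box q is false, so (q or s) -> Box Box q is false.
    At 1: Box Box q requires Box q at every successor {0, 4, 6}.
      Box q fails at 0, so Box Box q is false at 1.
Satisfying worlds: {3, 4}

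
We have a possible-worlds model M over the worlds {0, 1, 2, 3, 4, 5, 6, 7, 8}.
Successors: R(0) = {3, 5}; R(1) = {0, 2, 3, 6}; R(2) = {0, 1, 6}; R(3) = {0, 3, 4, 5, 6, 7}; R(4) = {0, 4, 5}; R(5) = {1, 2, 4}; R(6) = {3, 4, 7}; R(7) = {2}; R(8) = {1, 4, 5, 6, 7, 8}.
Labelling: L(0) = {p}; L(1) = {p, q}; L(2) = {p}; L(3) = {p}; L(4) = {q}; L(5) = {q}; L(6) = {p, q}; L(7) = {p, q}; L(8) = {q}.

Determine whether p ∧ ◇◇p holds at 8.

Recall that ◇ψ holds at a world iff ψ holds at some accessible world.
At 8: p is false, ◇◇p is true, so p ∧ ◇◇p is false.
  At 8: ◇◇p requires ◇p at some successor in {1, 4, 5, 6, 7, 8}.
    ◇p holds at 1, so ◇◇p is true at 8.
      At 1: ◇p requires p at some successor in {0, 2, 3, 6}.
        p holds at 0, so ◇p is true at 1.

No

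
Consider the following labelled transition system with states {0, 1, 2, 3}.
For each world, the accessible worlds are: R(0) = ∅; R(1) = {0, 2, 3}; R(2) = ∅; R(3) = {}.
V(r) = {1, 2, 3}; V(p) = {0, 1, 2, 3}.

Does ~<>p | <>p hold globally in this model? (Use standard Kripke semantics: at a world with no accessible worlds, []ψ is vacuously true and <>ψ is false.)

Yes

Let φ = ~<>p | <>p. Evaluate φ at each world:
  0 (successors ∅): φ is true.
  1 (successors {0, 2, 3}): φ is true.
  2 (successors ∅): φ is true.
  3 (successors ∅): φ is true.
For instance, at 1:
  At 1: ~<>p is false, <>p is true, so ~<>p | <>p is true.
    At 1: <>p is true, so ~<>p is false.
      At 1: <>p requires p at some successor in {0, 2, 3}.
        p holds at 0, so <>p is true at 1.
    At 1: <>p requires p at some successor in {0, 2, 3}.
      p holds at 0, so <>p is true at 1.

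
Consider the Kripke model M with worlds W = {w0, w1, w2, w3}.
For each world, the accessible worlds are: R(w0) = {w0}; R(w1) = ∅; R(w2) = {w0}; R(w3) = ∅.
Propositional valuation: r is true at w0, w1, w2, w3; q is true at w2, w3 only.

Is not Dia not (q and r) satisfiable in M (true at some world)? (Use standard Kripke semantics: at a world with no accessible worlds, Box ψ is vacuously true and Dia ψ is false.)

Yes

Let φ = not Dia not (q and r). Evaluate φ at each world:
  w0 (successors {w0}): φ is false.
  w1 (successors ∅): φ is true.
  w2 (successors {w0}): φ is false.
  w3 (successors ∅): φ is true.
Detail at w1 (witness):
  At w1: Dia not (q and r) is false, so not Dia not (q and r) is true.
    At w1: no accessible worlds, so Dia not (q and r) is false.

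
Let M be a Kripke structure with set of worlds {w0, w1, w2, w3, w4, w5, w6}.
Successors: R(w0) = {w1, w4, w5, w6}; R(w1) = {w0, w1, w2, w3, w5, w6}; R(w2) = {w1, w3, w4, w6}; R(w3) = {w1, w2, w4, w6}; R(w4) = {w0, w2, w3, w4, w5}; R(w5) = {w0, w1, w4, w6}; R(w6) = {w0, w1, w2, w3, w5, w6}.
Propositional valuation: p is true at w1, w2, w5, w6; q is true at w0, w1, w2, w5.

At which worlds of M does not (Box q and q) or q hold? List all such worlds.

Let φ = not (Box q and q) or q. Evaluate φ at each world:
  w0 (successors {w1, w4, w5, w6}): φ is true.
  w1 (successors {w0, w1, w2, w3, w5, w6}): φ is true.
  w2 (successors {w1, w3, w4, w6}): φ is true.
  w3 (successors {w1, w2, w4, w6}): φ is true.
  w4 (successors {w0, w2, w3, w4, w5}): φ is true.
  w5 (successors {w0, w1, w4, w6}): φ is true.
  w6 (successors {w0, w1, w2, w3, w5, w6}): φ is true.
For instance, at w2:
  At w2: not (Box q and q) is true, q is true, so not (Box q and q) or q is true.
    At w2: Box q and q is false, so not (Box q and q) is true.
      At w2: Box q is false, q is true, so Box q and q is false.
Satisfying worlds: {w0, w1, w2, w3, w4, w5, w6}

w0, w1, w2, w3, w4, w5, w6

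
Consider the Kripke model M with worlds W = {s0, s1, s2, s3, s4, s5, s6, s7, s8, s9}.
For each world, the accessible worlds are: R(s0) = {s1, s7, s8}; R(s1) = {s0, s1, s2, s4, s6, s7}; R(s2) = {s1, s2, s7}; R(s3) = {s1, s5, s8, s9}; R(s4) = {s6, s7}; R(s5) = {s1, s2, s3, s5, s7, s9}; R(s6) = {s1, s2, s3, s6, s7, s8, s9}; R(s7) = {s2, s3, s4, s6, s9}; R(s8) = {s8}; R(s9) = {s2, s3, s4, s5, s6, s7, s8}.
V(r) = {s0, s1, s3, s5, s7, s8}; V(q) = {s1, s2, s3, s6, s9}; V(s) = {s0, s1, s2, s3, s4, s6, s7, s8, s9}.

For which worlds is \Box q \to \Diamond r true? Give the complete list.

Recall that \Box ψ holds at a world iff ψ holds at every accessible world, and \Diamond ψ holds iff ψ holds at some accessible world.
Let φ = \Box q \to \Diamond r. Evaluate φ at each world:
  s0 (successors {s1, s7, s8}): φ is true.
  s1 (successors {s0, s1, s2, s4, s6, s7}): φ is true.
  s2 (successors {s1, s2, s7}): φ is true.
  s3 (successors {s1, s5, s8, s9}): φ is true.
  s4 (successors {s6, s7}): φ is true.
  s5 (successors {s1, s2, s3, s5, s7, s9}): φ is true.
  s6 (successors {s1, s2, s3, s6, s7, s8, s9}): φ is true.
  s7 (successors {s2, s3, s4, s6, s9}): φ is true.
  s8 (successors {s8}): φ is true.
  s9 (successors {s2, s3, s4, s5, s6, s7, s8}): φ is true.
For instance, at s6:
  At s6: \Box q is false, \Diamond r is true, so \Box q \to \Diamond r is true.
    At s6: \Box q requires q at every successor {s1, s2, s3, s6, s7, s8, s9}.
      q fails at s7, so \Box q is false at s6.
    At s6: \Diamond r requires r at some successor in {s1, s2, s3, s6, s7, s8, s9}.
      r holds at s1, so \Diamond r is true at s6.
Satisfying worlds: {s0, s1, s2, s3, s4, s5, s6, s7, s8, s9}

s0, s1, s2, s3, s4, s5, s6, s7, s8, s9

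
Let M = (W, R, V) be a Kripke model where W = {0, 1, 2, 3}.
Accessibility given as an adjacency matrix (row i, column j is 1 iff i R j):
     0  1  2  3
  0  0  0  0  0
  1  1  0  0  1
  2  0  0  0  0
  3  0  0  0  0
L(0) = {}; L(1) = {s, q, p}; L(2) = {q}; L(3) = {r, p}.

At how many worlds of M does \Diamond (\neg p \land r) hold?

Recall that \Diamond ψ holds at a world iff ψ holds at some accessible world.
Let φ = \Diamond (\neg p \land r). Evaluate φ at each world:
  0 (successors ∅): φ is false.
  1 (successors {0, 3}): φ is false.
  2 (successors ∅): φ is false.
  3 (successors ∅): φ is false.
For instance, at 1:
  At 1: \Diamond (\neg p \land r) requires \neg p \land r at some successor in {0, 3}.
    At 0: \neg p \land r is false.
    At 3: \neg p \land r is false.
  So \Diamond (\neg p \land r) is false at 1.
Satisfying worlds: none.

0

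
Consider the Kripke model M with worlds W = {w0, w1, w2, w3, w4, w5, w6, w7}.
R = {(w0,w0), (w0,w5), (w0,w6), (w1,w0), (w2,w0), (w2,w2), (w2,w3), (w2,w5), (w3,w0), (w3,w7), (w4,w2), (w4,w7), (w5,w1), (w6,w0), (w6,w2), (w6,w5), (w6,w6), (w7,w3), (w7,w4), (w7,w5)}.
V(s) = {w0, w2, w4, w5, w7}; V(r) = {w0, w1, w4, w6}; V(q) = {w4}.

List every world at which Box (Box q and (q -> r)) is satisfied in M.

none

Let φ = Box (Box q and (q -> r)). Evaluate φ at each world:
  w0 (successors {w0, w5, w6}): φ is false.
  w1 (successors {w0}): φ is false.
  w2 (successors {w0, w2, w3, w5}): φ is false.
  w3 (successors {w0, w7}): φ is false.
  w4 (successors {w2, w7}): φ is false.
  w5 (successors {w1}): φ is false.
  w6 (successors {w0, w2, w5, w6}): φ is false.
  w7 (successors {w3, w4, w5}): φ is false.
For instance, at w2:
  At w2: Box (Box q and (q -> r)) requires Box q and (q -> r) at every successor {w0, w2, w3, w5}.
    Box q and (q -> r) fails at w0, so Box (Box q and (q -> r)) is false at w2.
      At w0: Box q is false, q -> r is true, so Box q and (q -> r) is false.
Satisfying worlds: none.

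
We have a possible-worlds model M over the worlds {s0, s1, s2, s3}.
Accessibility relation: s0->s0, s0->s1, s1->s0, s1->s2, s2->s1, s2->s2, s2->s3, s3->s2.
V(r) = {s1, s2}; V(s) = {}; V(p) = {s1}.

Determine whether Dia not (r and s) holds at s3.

Yes

At s3: Dia not (r and s) requires not (r and s) at some successor in {s2}.
  not (r and s) holds at s2, so Dia not (r and s) is true at s3.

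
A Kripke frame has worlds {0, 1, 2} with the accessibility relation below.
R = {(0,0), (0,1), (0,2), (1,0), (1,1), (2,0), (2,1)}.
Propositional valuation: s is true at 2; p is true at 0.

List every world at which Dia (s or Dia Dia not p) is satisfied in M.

0, 1, 2

Let φ = Dia (s or Dia Dia not p). Evaluate φ at each world:
  0 (successors {0, 1, 2}): φ is true.
  1 (successors {0, 1}): φ is true.
  2 (successors {0, 1}): φ is true.
For instance, at 1:
  At 1: Dia (s or Dia Dia not p) requires s or Dia Dia not p at some successor in {0, 1}.
    s or Dia Dia not p holds at 0, so Dia (s or Dia Dia not p) is true at 1.
      At 0: s is false, Dia Dia not p is true, so s or Dia Dia not p is true.
Satisfying worlds: {0, 1, 2}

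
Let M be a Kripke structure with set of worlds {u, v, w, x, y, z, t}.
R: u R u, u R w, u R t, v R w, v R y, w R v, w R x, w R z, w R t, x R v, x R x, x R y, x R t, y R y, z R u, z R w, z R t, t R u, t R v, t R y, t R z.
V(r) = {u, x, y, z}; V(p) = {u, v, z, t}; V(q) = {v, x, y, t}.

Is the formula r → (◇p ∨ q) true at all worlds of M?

Yes

Let φ = r → (◇p ∨ q). Evaluate φ at each world:
  u (successors {u, w, t}): φ is true.
  v (successors {w, y}): φ is true.
  w (successors {v, x, z, t}): φ is true.
  x (successors {v, x, y, t}): φ is true.
  y (successors {y}): φ is true.
  z (successors {u, w, t}): φ is true.
  t (successors {u, v, y, z}): φ is true.
For instance, at y:
  At y: r is true, ◇p ∨ q is true, so r → (◇p ∨ q) is true.
    At y: ◇p is false, q is true, so ◇p ∨ q is true.
      At y: ◇p requires p at some successor in {y}.
        At y: p is false.
      So ◇p is false at y.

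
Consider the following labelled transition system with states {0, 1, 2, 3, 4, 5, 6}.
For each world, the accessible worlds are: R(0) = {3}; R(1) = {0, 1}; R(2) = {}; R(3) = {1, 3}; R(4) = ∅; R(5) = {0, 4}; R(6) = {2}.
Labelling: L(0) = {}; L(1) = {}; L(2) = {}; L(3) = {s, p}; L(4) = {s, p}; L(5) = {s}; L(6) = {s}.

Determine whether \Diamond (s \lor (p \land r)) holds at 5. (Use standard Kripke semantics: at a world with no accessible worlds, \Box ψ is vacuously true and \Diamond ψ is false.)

Yes

At 5: \Diamond (s \lor (p \land r)) requires s \lor (p \land r) at some successor in {0, 4}.
  s \lor (p \land r) holds at 4, so \Diamond (s \lor (p \land r)) is true at 5.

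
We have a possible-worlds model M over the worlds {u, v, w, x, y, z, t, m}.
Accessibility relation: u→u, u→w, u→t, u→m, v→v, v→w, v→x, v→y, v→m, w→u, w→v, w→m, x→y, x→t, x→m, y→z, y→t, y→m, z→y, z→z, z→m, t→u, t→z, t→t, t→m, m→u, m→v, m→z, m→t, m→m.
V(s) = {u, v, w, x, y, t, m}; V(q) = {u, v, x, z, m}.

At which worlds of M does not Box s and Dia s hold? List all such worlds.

Let φ = not Box s and Dia s. Evaluate φ at each world:
  u (successors {u, w, t, m}): φ is false.
  v (successors {v, w, x, y, m}): φ is false.
  w (successors {u, v, m}): φ is false.
  x (successors {y, t, m}): φ is false.
  y (successors {z, t, m}): φ is true.
  z (successors {y, z, m}): φ is true.
  t (successors {u, z, t, m}): φ is true.
  m (successors {u, v, z, t, m}): φ is true.
For instance, at v:
  At v: not Box s is false, Dia s is true, so not Box s and Dia s is false.
    At v: Box s is true, so not Box s is false.
      At v: Box s requires s at every successor {v, w, x, y, m}.
        At v: s is true.
        At w: s is true.
        At x: s is true.
        At y: s is true.
        At m: s is true.
      So Box s is true at v.
    At v: Dia s requires s at some successor in {v, w, x, y, m}.
      s holds at v, so Dia s is true at v.
Satisfying worlds: {y, z, t, m}

y, z, t, m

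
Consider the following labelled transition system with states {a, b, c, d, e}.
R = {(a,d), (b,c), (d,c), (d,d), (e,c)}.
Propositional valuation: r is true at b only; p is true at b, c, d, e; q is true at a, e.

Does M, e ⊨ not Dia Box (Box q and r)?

At e: Dia Box (Box q and r) is true, so not Dia Box (Box q and r) is false.
  At e: Dia Box (Box q and r) requires Box (Box q and r) at some successor in {c}.
    Box (Box q and r) holds at c, so Dia Box (Box q and r) is true at e.
      At c: no accessible worlds, so Box (Box q and r) holds vacuously.

No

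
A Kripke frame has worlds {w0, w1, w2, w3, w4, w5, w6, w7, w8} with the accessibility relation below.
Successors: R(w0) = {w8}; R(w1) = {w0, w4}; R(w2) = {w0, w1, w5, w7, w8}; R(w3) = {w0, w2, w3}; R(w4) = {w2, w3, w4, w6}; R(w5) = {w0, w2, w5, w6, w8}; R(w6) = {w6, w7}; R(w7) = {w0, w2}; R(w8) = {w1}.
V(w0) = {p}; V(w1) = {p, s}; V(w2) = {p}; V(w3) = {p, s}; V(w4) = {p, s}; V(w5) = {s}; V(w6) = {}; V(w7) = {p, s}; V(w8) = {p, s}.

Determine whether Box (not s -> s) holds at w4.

Recall that Box ψ holds at a world iff ψ holds at every accessible world, and Dia ψ holds iff ψ holds at some accessible world.
At w4: Box (not s -> s) requires not s -> s at every successor {w2, w3, w4, w6}.
  not s -> s fails at w2, so Box (not s -> s) is false at w4.

No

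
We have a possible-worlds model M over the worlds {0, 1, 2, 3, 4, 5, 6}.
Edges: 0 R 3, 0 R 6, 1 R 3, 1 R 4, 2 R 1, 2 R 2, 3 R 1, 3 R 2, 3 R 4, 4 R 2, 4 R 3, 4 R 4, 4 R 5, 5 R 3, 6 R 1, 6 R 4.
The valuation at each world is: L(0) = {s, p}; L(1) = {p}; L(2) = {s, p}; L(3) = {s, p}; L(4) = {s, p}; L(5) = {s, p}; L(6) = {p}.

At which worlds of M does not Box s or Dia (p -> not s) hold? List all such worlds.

Recall that Box ψ holds at a world iff ψ holds at every accessible world, and Dia ψ holds iff ψ holds at some accessible world.
Let φ = not Box s or Dia (p -> not s). Evaluate φ at each world:
  0 (successors {3, 6}): φ is true.
  1 (successors {3, 4}): φ is false.
  2 (successors {1, 2}): φ is true.
  3 (successors {1, 2, 4}): φ is true.
  4 (successors {2, 3, 4, 5}): φ is false.
  5 (successors {3}): φ is false.
  6 (successors {1, 4}): φ is true.
For instance, at 1:
  At 1: not Box s is false, Dia (p -> not s) is false, so not Box s or Dia (p -> not s) is false.
    At 1: Box s is true, so not Box s is false.
      At 1: Box s requires s at every successor {3, 4}.
        At 3: s is true.
        At 4: s is true.
      So Box s is true at 1.
    At 1: Dia (p -> not s) requires p -> not s at some successor in {3, 4}.
      At 3: p -> not s is false.
      At 4: p -> not s is false.
    So Dia (p -> not s) is false at 1.
Satisfying worlds: {0, 2, 3, 6}

0, 2, 3, 6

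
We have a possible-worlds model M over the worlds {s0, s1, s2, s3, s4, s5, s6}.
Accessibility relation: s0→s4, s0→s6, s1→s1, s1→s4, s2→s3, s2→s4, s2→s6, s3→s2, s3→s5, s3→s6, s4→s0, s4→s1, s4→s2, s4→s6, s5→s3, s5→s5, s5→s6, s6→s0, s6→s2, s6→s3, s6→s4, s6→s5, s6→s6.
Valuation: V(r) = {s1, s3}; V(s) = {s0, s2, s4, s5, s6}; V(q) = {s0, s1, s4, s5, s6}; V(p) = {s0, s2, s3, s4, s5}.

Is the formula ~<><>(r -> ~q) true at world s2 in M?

No

At s2: <><>(r -> ~q) is true, so ~<><>(r -> ~q) is false.
  At s2: <><>(r -> ~q) requires <>(r -> ~q) at some successor in {s3, s4, s6}.
    <>(r -> ~q) holds at s3, so <><>(r -> ~q) is true at s2.
      At s3: <>(r -> ~q) requires r -> ~q at some successor in {s2, s5, s6}.
        r -> ~q holds at s2, so <>(r -> ~q) is true at s3.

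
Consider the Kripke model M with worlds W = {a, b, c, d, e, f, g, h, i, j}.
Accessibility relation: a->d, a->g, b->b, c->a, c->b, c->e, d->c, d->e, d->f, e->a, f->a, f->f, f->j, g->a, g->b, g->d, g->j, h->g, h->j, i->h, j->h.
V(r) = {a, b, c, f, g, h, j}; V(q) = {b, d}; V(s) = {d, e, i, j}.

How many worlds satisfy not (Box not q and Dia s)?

Recall that Box ψ holds at a world iff ψ holds at every accessible world, and Dia ψ holds iff ψ holds at some accessible world.
Let φ = not (Box not q and Dia s). Evaluate φ at each world:
  a (successors {d, g}): φ is true.
  b (successors {b}): φ is true.
  c (successors {a, b, e}): φ is true.
  d (successors {c, e, f}): φ is false.
  e (successors {a}): φ is true.
  f (successors {a, f, j}): φ is false.
  g (successors {a, b, d, j}): φ is true.
  h (successors {g, j}): φ is false.
  i (successors {h}): φ is true.
  j (successors {h}): φ is true.
For instance, at c:
  At c: Box not q and Dia s is false, so not (Box not q and Dia s) is true.
    At c: Box not q is false, Dia s is true, so Box not q and Dia s is false.
      At c: Box not q requires not q at every successor {a, b, e}.
        not q fails at b, so Box not q is false at c.
      At c: Dia s requires s at some successor in {a, b, e}.
        s holds at e, so Dia s is true at c.
Satisfying worlds: {a, b, c, e, g, i, j}

7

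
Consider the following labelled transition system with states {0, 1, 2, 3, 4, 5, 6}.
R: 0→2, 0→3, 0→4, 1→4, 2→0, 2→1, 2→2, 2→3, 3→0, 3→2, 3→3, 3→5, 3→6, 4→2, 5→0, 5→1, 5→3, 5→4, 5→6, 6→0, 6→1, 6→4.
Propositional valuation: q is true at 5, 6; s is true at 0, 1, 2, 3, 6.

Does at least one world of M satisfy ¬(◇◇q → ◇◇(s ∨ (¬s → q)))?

No

Let φ = ¬(◇◇q → ◇◇(s ∨ (¬s → q))). Evaluate φ at each world:
  0 (successors {2, 3, 4}): φ is false.
  1 (successors {4}): φ is false.
  2 (successors {0, 1, 2, 3}): φ is false.
  3 (successors {0, 2, 3, 5, 6}): φ is false.
  4 (successors {2}): φ is false.
  5 (successors {0, 1, 3, 4, 6}): φ is false.
  6 (successors {0, 1, 4}): φ is false.
For instance, at 0:
  At 0: ◇◇q → ◇◇(s ∨ (¬s → q)) is true, so ¬(◇◇q → ◇◇(s ∨ (¬s → q))) is false.
    At 0: ◇◇q is true, ◇◇(s ∨ (¬s → q)) is true, so ◇◇q → ◇◇(s ∨ (¬s → q)) is true.
      At 0: ◇◇q requires ◇q at some successor in {2, 3, 4}.
        ◇q holds at 3, so ◇◇q is true at 0.
      At 0: ◇◇(s ∨ (¬s → q)) requires ◇(s ∨ (¬s → q)) at some successor in {2, 3, 4}.
        ◇(s ∨ (¬s → q)) holds at 2, so ◇◇(s ∨ (¬s → q)) is true at 0.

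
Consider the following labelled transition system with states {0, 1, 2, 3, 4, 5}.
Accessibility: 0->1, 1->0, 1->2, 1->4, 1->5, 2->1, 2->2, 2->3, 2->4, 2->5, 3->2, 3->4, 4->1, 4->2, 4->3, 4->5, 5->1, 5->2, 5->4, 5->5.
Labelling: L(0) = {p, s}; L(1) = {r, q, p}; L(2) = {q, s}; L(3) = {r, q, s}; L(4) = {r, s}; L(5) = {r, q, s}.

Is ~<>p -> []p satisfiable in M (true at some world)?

Let φ = ~<>p -> []p. Evaluate φ at each world:
  0 (successors {1}): φ is true.
  1 (successors {0, 2, 4, 5}): φ is true.
  2 (successors {1, 2, 3, 4, 5}): φ is true.
  3 (successors {2, 4}): φ is false.
  4 (successors {1, 2, 3, 5}): φ is true.
  5 (successors {1, 2, 4, 5}): φ is true.
Detail at 0 (witness):
  At 0: ~<>p is false, []p is true, so ~<>p -> []p is true.
    At 0: <>p is true, so ~<>p is false.
      At 0: <>p requires p at some successor in {1}.
        p holds at 1, so <>p is true at 0.
    At 0: []p requires p at every successor {1}.
      At 1: p is true.
    So []p is true at 0.

Yes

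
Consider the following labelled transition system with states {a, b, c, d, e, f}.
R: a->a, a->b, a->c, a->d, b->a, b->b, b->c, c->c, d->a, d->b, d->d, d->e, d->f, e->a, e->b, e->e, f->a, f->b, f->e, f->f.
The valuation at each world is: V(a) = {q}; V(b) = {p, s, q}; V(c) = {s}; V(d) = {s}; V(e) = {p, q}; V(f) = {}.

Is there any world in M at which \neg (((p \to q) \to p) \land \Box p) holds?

Let φ = \neg (((p \to q) \to p) \land \Box p). Evaluate φ at each world:
  a (successors {a, b, c, d}): φ is true.
  b (successors {a, b, c}): φ is true.
  c (successors {c}): φ is true.
  d (successors {a, b, d, e, f}): φ is true.
  e (successors {a, b, e}): φ is true.
  f (successors {a, b, e, f}): φ is true.
Detail at a (witness):
  At a: ((p \to q) \to p) \land \Box p is false, so \neg (((p \to q) \to p) \land \Box p) is true.
    At a: (p \to q) \to p is false, \Box p is false, so ((p \to q) \to p) \land \Box p is false.
      At a: \Box p requires p at every successor {a, b, c, d}.
        p fails at a, so \Box p is false at a.

Yes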